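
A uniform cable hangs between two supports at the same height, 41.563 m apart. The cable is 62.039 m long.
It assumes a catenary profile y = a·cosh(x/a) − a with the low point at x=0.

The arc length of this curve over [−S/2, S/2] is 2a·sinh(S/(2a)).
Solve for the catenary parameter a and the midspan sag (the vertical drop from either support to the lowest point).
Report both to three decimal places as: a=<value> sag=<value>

a=12.895 sag=20.698

seed: a₀ = √(S³/(24(L−S))) = √(41.563³/(24·20.476)) = 12.087379
iter 1: u=1.719273  f(a)=+3.248e+00  f'(a)=-4.501e+00  a ← 12.087379 − (+3.248e+00/-4.501e+00) = 12.809019
iter 2: u=1.622412  f(a)=+3.136e-01  f'(a)=-3.670e+00  a ← 12.809019 − (+3.136e-01/-3.670e+00) = 12.894465
iter 3: u=1.611661  f(a)=+3.614e-03  f'(a)=-3.586e+00  a ← 12.894465 − (+3.614e-03/-3.586e+00) = 12.895472
iter 4: u=1.611535  f(a)=+4.920e-07  f'(a)=-3.585e+00  a ← 12.895472 − (+4.920e-07/-3.585e+00) = 12.895472
iter 5: u=1.611535  f(a)=+7.105e-15  f'(a)=-3.585e+00  a ← 12.895472 − (+7.105e-15/-3.585e+00) = 12.895472
converged: |Δa| < 1e-12 after 5 iterations
sag = a·(cosh(S/(2a)) − 1) = 12.895472·(cosh(1.611535) − 1) = 20.697720
T_max/T_min = cosh(S/(2a)) = 2.605038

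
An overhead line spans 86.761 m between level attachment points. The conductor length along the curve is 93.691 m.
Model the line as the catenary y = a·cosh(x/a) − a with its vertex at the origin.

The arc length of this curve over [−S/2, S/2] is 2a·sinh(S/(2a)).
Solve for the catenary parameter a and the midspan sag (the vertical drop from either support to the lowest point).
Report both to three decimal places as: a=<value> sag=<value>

seed: a₀ = √(S³/(24(L−S))) = √(86.761³/(24·6.930)) = 62.663491
iter 1: u=0.692277  f(a)=+1.680e-01  f'(a)=-2.320e-01  a ← 62.663491 − (+1.680e-01/-2.320e-01) = 63.387596
iter 2: u=0.684369  f(a)=+2.956e-03  f'(a)=-2.239e-01  a ← 63.387596 − (+2.956e-03/-2.239e-01) = 63.400800
iter 3: u=0.684226  f(a)=+9.517e-07  f'(a)=-2.237e-01  a ← 63.400800 − (+9.517e-07/-2.237e-01) = 63.400804
iter 4: u=0.684226  f(a)=+9.948e-14  f'(a)=-2.237e-01  a ← 63.400804 − (+9.948e-14/-2.237e-01) = 63.400804
converged: |Δa| < 1e-12 after 4 iterations
sag = a·(cosh(S/(2a)) − 1) = 63.400804·(cosh(0.684226) − 1) = 15.429157
T_max/T_min = cosh(S/(2a)) = 1.243359

a=63.401 sag=15.429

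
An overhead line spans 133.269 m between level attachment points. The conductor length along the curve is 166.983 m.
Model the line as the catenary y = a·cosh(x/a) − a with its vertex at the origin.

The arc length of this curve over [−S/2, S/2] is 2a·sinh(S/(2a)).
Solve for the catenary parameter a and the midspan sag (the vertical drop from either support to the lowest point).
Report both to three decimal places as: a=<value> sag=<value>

seed: a₀ = √(S³/(24(L−S))) = √(133.269³/(24·33.714)) = 54.085761
iter 1: u=1.232016  f(a)=+2.653e+00  f'(a)=-1.446e+00  a ← 54.085761 − (+2.653e+00/-1.446e+00) = 55.919957
iter 2: u=1.191605  f(a)=+1.409e-01  f'(a)=-1.296e+00  a ← 55.919957 − (+1.409e-01/-1.296e+00) = 56.028664
iter 3: u=1.189293  f(a)=+4.471e-04  f'(a)=-1.288e+00  a ← 56.028664 − (+4.471e-04/-1.288e+00) = 56.029011
iter 4: u=1.189286  f(a)=+4.531e-09  f'(a)=-1.288e+00  a ← 56.029011 − (+4.531e-09/-1.288e+00) = 56.029011
iter 5: u=1.189286  f(a)=+2.842e-14  f'(a)=-1.288e+00  a ← 56.029011 − (+2.842e-14/-1.288e+00) = 56.029011
converged: |Δa| < 1e-12 after 5 iterations
sag = a·(cosh(S/(2a)) − 1) = 56.029011·(cosh(1.189286) − 1) = 44.519886
T_max/T_min = cosh(S/(2a)) = 1.794586

a=56.029 sag=44.520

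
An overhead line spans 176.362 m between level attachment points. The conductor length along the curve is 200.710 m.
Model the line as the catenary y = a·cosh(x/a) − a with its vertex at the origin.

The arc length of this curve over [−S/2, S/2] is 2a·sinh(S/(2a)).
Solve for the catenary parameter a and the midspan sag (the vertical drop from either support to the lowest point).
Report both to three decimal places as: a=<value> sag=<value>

a=98.834 sag=42.018

seed: a₀ = √(S³/(24(L−S))) = √(176.362³/(24·24.348)) = 96.888059
iter 1: u=0.910133  f(a)=+1.029e+00  f'(a)=-5.455e-01  a ← 96.888059 − (+1.029e+00/-5.455e-01) = 98.773619
iter 2: u=0.892759  f(a)=+3.079e-02  f'(a)=-5.133e-01  a ← 98.773619 − (+3.079e-02/-5.133e-01) = 98.833612
iter 3: u=0.892217  f(a)=+2.949e-05  f'(a)=-5.123e-01  a ← 98.833612 − (+2.949e-05/-5.123e-01) = 98.833670
iter 4: u=0.892216  f(a)=+2.709e-11  f'(a)=-5.123e-01  a ← 98.833670 − (+2.709e-11/-5.123e-01) = 98.833670
converged: |Δa| < 1e-12 after 4 iterations
sag = a·(cosh(S/(2a)) − 1) = 98.833670·(cosh(0.892216) − 1) = 42.018097
T_max/T_min = cosh(S/(2a)) = 1.425140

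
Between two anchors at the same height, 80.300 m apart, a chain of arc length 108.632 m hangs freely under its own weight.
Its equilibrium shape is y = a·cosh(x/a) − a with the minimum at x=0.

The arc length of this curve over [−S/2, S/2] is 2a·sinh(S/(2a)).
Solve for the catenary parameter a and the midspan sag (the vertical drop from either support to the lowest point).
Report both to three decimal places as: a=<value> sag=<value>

a=28.951 sag=32.599

seed: a₀ = √(S³/(24(L−S))) = √(80.300³/(24·28.332)) = 27.594916
iter 1: u=1.454978  f(a)=+3.155e+00  f'(a)=-2.522e+00  a ← 27.594916 − (+3.155e+00/-2.522e+00) = 28.845585
iter 2: u=1.391894  f(a)=+2.271e-01  f'(a)=-2.171e+00  a ← 28.845585 − (+2.271e-01/-2.171e+00) = 28.950208
iter 3: u=1.386864  f(a)=+1.380e-03  f'(a)=-2.145e+00  a ← 28.950208 − (+1.380e-03/-2.145e+00) = 28.950851
iter 4: u=1.386833  f(a)=+5.157e-08  f'(a)=-2.145e+00  a ← 28.950851 − (+5.157e-08/-2.145e+00) = 28.950851
iter 5: u=1.386833  f(a)=-1.421e-14  f'(a)=-2.145e+00  a ← 28.950851 − (-1.421e-14/-2.145e+00) = 28.950851
converged: |Δa| < 1e-12 after 5 iterations
sag = a·(cosh(S/(2a)) − 1) = 28.950851·(cosh(1.386833) − 1) = 32.598963
T_max/T_min = cosh(S/(2a)) = 2.126011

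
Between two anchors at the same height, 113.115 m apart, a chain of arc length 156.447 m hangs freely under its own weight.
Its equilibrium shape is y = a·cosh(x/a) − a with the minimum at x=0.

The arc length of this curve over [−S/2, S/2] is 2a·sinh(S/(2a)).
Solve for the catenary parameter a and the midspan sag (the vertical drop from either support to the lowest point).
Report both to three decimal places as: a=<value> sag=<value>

a=39.284 sag=48.250

seed: a₀ = √(S³/(24(L−S))) = √(113.115³/(24·43.332)) = 37.305281
iter 1: u=1.516072  f(a)=+5.261e+00  f'(a)=-2.903e+00  a ← 37.305281 − (+5.261e+00/-2.903e+00) = 39.117762
iter 2: u=1.445827  f(a)=+4.077e-01  f'(a)=-2.469e+00  a ← 39.117762 − (+4.077e-01/-2.469e+00) = 39.282917
iter 3: u=1.439748  f(a)=+2.903e-03  f'(a)=-2.434e+00  a ← 39.282917 − (+2.903e-03/-2.434e+00) = 39.284110
iter 4: u=1.439704  f(a)=+1.495e-07  f'(a)=-2.434e+00  a ← 39.284110 − (+1.495e-07/-2.434e+00) = 39.284110
iter 5: u=1.439704  f(a)=+0.000e+00  f'(a)=-2.434e+00  a ← 39.284110 − (+0.000e+00/-2.434e+00) = 39.284110
converged: |Δa| < 1e-12 after 5 iterations
sag = a·(cosh(S/(2a)) − 1) = 39.284110·(cosh(1.439704) − 1) = 48.249639
T_max/T_min = cosh(S/(2a)) = 2.228223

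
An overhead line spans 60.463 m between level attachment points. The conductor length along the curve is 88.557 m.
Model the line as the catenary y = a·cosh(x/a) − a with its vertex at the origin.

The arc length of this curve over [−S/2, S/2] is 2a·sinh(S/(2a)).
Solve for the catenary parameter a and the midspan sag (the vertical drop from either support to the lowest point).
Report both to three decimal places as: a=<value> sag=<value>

a=19.253 sag=29.030

seed: a₀ = √(S³/(24(L−S))) = √(60.463³/(24·28.094)) = 18.105984
iter 1: u=1.669697  f(a)=+4.186e+00  f'(a)=-4.059e+00  a ← 18.105984 − (+4.186e+00/-4.059e+00) = 19.137330
iter 2: u=1.579714  f(a)=+3.843e-01  f'(a)=-3.345e+00  a ← 19.137330 − (+3.843e-01/-3.345e+00) = 19.252224
iter 3: u=1.570286  f(a)=+3.963e-03  f'(a)=-3.277e+00  a ← 19.252224 − (+3.963e-03/-3.277e+00) = 19.253433
iter 4: u=1.570188  f(a)=+4.308e-07  f'(a)=-3.276e+00  a ← 19.253433 − (+4.308e-07/-3.276e+00) = 19.253433
iter 5: u=1.570187  f(a)=+1.421e-14  f'(a)=-3.276e+00  a ← 19.253433 − (+1.421e-14/-3.276e+00) = 19.253433
converged: |Δa| < 1e-12 after 5 iterations
sag = a·(cosh(S/(2a)) − 1) = 19.253433·(cosh(1.570187) − 1) = 29.029900
T_max/T_min = cosh(S/(2a)) = 2.507778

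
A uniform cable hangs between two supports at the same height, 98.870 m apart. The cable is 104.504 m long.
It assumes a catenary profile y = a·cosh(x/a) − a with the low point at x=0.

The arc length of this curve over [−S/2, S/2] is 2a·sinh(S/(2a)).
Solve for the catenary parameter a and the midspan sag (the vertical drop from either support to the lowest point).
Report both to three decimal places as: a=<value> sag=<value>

seed: a₀ = √(S³/(24(L−S))) = √(98.870³/(24·5.634)) = 84.543994
iter 1: u=0.584725  f(a)=+9.710e-02  f'(a)=-1.379e-01  a ← 84.543994 − (+9.710e-02/-1.379e-01) = 85.248179
iter 2: u=0.579895  f(a)=+1.227e-03  f'(a)=-1.344e-01  a ← 85.248179 − (+1.227e-03/-1.344e-01) = 85.257304
iter 3: u=0.579833  f(a)=+2.013e-07  f'(a)=-1.344e-01  a ← 85.257304 − (+2.013e-07/-1.344e-01) = 85.257305
iter 4: u=0.579833  f(a)=+1.421e-14  f'(a)=-1.344e-01  a ← 85.257305 − (+1.421e-14/-1.344e-01) = 85.257305
converged: |Δa| < 1e-12 after 4 iterations
sag = a·(cosh(S/(2a)) − 1) = 85.257305·(cosh(0.579833) − 1) = 14.738093
T_max/T_min = cosh(S/(2a)) = 1.172866

a=85.257 sag=14.738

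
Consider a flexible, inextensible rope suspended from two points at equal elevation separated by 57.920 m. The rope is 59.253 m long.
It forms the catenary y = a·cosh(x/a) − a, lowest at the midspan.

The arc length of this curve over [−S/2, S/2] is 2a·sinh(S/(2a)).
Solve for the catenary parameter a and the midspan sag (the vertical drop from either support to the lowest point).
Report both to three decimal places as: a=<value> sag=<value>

a=78.201 sag=5.424

seed: a₀ = √(S³/(24(L−S))) = √(57.920³/(24·1.333)) = 77.933133
iter 1: u=0.371601  f(a)=+9.234e-03  f'(a)=-3.468e-02  a ← 77.933133 − (+9.234e-03/-3.468e-02) = 78.199363
iter 2: u=0.370335  f(a)=+4.753e-05  f'(a)=-3.433e-02  a ← 78.199363 − (+4.753e-05/-3.433e-02) = 78.200748
iter 3: u=0.370329  f(a)=+1.274e-09  f'(a)=-3.433e-02  a ← 78.200748 − (+1.274e-09/-3.433e-02) = 78.200748
iter 4: u=0.370329  f(a)=-2.132e-14  f'(a)=-3.433e-02  a ← 78.200748 − (-2.132e-14/-3.433e-02) = 78.200748
converged: |Δa| < 1e-12 after 4 iterations
sag = a·(cosh(S/(2a)) − 1) = 78.200748·(cosh(0.370329) − 1) = 5.423928
T_max/T_min = cosh(S/(2a)) = 1.069359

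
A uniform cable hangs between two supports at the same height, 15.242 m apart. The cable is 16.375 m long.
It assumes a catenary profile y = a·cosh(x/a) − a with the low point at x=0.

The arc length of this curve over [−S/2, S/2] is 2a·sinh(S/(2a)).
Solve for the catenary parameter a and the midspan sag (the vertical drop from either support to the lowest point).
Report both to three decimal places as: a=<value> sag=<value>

a=11.537 sag=2.610

seed: a₀ = √(S³/(24(L−S))) = √(15.242³/(24·1.133)) = 11.411490
iter 1: u=0.667836  f(a)=+2.554e-02  f'(a)=-2.076e-01  a ← 11.411490 − (+2.554e-02/-2.076e-01) = 11.534514
iter 2: u=0.660713  f(a)=+4.188e-04  f'(a)=-2.008e-01  a ← 11.534514 − (+4.188e-04/-2.008e-01) = 11.536600
iter 3: u=0.660593  f(a)=+1.168e-07  f'(a)=-2.007e-01  a ← 11.536600 − (+1.168e-07/-2.007e-01) = 11.536600
iter 4: u=0.660593  f(a)=+1.421e-14  f'(a)=-2.007e-01  a ← 11.536600 − (+1.421e-14/-2.007e-01) = 11.536600
converged: |Δa| < 1e-12 after 4 iterations
sag = a·(cosh(S/(2a)) − 1) = 11.536600·(cosh(0.660593) − 1) = 2.610071
T_max/T_min = cosh(S/(2a)) = 1.226243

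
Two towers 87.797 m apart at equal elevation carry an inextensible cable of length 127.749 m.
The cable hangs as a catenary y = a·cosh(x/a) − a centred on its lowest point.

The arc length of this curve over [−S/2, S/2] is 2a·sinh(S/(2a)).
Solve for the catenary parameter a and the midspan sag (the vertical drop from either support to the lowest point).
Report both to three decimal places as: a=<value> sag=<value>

seed: a₀ = √(S³/(24(L−S))) = √(87.797³/(24·39.952)) = 26.567129
iter 1: u=1.652361  f(a)=+5.822e+00  f'(a)=-3.913e+00  a ← 26.567129 − (+5.822e+00/-3.913e+00) = 28.055069
iter 2: u=1.564726  f(a)=+5.249e-01  f'(a)=-3.237e+00  a ← 28.055069 − (+5.249e-01/-3.237e+00) = 28.217263
iter 3: u=1.555732  f(a)=+5.201e-03  f'(a)=-3.173e+00  a ← 28.217263 − (+5.201e-03/-3.173e+00) = 28.218902
iter 4: u=1.555642  f(a)=+5.218e-07  f'(a)=-3.172e+00  a ← 28.218902 − (+5.218e-07/-3.172e+00) = 28.218902
iter 5: u=1.555642  f(a)=+2.842e-14  f'(a)=-3.172e+00  a ← 28.218902 − (+2.842e-14/-3.172e+00) = 28.218902
converged: |Δa| < 1e-12 after 5 iterations
sag = a·(cosh(S/(2a)) − 1) = 28.218902·(cosh(1.555642) − 1) = 41.611308
T_max/T_min = cosh(S/(2a)) = 2.474590

a=28.219 sag=41.611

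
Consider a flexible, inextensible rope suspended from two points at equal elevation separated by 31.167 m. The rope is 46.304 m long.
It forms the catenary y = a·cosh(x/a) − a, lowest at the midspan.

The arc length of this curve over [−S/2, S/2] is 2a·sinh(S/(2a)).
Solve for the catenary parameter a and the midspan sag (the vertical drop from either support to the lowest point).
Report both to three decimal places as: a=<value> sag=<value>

a=9.731 sag=15.383

seed: a₀ = √(S³/(24(L−S))) = √(31.167³/(24·15.137)) = 9.128869
iter 1: u=1.707057  f(a)=+2.365e+00  f'(a)=-4.389e+00  a ← 9.128869 − (+2.365e+00/-4.389e+00) = 9.667705
iter 2: u=1.611913  f(a)=+2.256e-01  f'(a)=-3.588e+00  a ← 9.667705 − (+2.256e-01/-3.588e+00) = 9.730565
iter 3: u=1.601500  f(a)=+2.530e-03  f'(a)=-3.508e+00  a ← 9.730565 − (+2.530e-03/-3.508e+00) = 9.731286
iter 4: u=1.601381  f(a)=+3.260e-07  f'(a)=-3.507e+00  a ← 9.731286 − (+3.260e-07/-3.507e+00) = 9.731286
iter 5: u=1.601381  f(a)=+7.105e-15  f'(a)=-3.507e+00  a ← 9.731286 − (+7.105e-15/-3.507e+00) = 9.731286
converged: |Δa| < 1e-12 after 5 iterations
sag = a·(cosh(S/(2a)) − 1) = 9.731286·(cosh(1.601381) − 1) = 15.382715
T_max/T_min = cosh(S/(2a)) = 2.580748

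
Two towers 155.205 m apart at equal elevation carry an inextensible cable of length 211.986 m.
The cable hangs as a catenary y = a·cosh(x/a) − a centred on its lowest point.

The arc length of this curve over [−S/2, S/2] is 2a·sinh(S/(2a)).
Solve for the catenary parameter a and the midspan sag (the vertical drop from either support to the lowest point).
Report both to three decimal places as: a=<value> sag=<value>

seed: a₀ = √(S³/(24(L−S))) = √(155.205³/(24·56.781)) = 52.378303
iter 1: u=1.481577  f(a)=+6.568e+00  f'(a)=-2.683e+00  a ← 52.378303 − (+6.568e+00/-2.683e+00) = 54.826314
iter 2: u=1.415424  f(a)=+4.885e-01  f'(a)=-2.297e+00  a ← 54.826314 − (+4.885e-01/-2.297e+00) = 55.038955
iter 3: u=1.409956  f(a)=+3.183e-03  f'(a)=-2.267e+00  a ← 55.038955 − (+3.183e-03/-2.267e+00) = 55.040359
iter 4: u=1.409920  f(a)=+1.370e-07  f'(a)=-2.267e+00  a ← 55.040359 − (+1.370e-07/-2.267e+00) = 55.040359
iter 5: u=1.409920  f(a)=+0.000e+00  f'(a)=-2.267e+00  a ← 55.040359 − (+0.000e+00/-2.267e+00) = 55.040359
converged: |Δa| < 1e-12 after 5 iterations
sag = a·(cosh(S/(2a)) − 1) = 55.040359·(cosh(1.409920) − 1) = 64.391451
T_max/T_min = cosh(S/(2a)) = 2.169895

a=55.040 sag=64.391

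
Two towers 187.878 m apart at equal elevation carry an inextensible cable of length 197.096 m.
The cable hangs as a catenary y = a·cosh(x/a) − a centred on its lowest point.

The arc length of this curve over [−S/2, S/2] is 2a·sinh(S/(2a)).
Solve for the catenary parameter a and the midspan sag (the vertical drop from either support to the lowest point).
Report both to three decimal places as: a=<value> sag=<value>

seed: a₀ = √(S³/(24(L−S))) = √(187.878³/(24·9.218)) = 173.137013
iter 1: u=0.542570  f(a)=+1.366e-01  f'(a)=-1.096e-01  a ← 173.137013 − (+1.366e-01/-1.096e-01) = 174.383122
iter 2: u=0.538693  f(a)=+1.489e-03  f'(a)=-1.073e-01  a ← 174.383122 − (+1.489e-03/-1.073e-01) = 174.397004
iter 3: u=0.538650  f(a)=+1.812e-07  f'(a)=-1.072e-01  a ← 174.397004 − (+1.812e-07/-1.072e-01) = 174.397006
iter 4: u=0.538650  f(a)=-2.842e-14  f'(a)=-1.072e-01  a ← 174.397006 − (-2.842e-14/-1.072e-01) = 174.397006
converged: |Δa| < 1e-12 after 4 iterations
sag = a·(cosh(S/(2a)) − 1) = 174.397006·(cosh(0.538650) − 1) = 25.917806
T_max/T_min = cosh(S/(2a)) = 1.148614

a=174.397 sag=25.918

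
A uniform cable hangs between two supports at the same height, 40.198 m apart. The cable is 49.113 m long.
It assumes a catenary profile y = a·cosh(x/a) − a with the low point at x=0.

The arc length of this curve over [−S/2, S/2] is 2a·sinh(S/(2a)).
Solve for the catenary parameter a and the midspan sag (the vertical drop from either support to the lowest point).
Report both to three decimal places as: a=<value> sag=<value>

a=17.976 sag=12.457

seed: a₀ = √(S³/(24(L−S))) = √(40.198³/(24·8.915)) = 17.423700
iter 1: u=1.153544  f(a)=+6.123e-01  f'(a)=-1.166e+00  a ← 17.423700 − (+6.123e-01/-1.166e+00) = 17.948762
iter 2: u=1.119799  f(a)=+2.877e-02  f'(a)=-1.059e+00  a ← 17.948762 − (+2.877e-02/-1.059e+00) = 17.975930
iter 3: u=1.118106  f(a)=+7.043e-05  f'(a)=-1.054e+00  a ← 17.975930 − (+7.043e-05/-1.054e+00) = 17.975997
iter 4: u=1.118102  f(a)=+4.245e-10  f'(a)=-1.054e+00  a ← 17.975997 − (+4.245e-10/-1.054e+00) = 17.975997
iter 5: u=1.118102  f(a)=+0.000e+00  f'(a)=-1.054e+00  a ← 17.975997 − (+0.000e+00/-1.054e+00) = 17.975997
converged: |Δa| < 1e-12 after 5 iterations
sag = a·(cosh(S/(2a)) − 1) = 17.975997·(cosh(1.118102) − 1) = 12.456850
T_max/T_min = cosh(S/(2a)) = 1.692971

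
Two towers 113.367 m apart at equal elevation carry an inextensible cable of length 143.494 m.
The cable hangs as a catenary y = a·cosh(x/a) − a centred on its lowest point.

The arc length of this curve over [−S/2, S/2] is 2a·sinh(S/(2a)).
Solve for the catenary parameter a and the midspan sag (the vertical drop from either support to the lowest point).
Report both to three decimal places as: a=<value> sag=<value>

a=46.580 sag=38.962

seed: a₀ = √(S³/(24(L−S))) = √(113.367³/(24·30.127)) = 44.889670
iter 1: u=1.262729  f(a)=+2.495e+00  f'(a)=-1.569e+00  a ← 44.889670 − (+2.495e+00/-1.569e+00) = 46.480066
iter 2: u=1.219523  f(a)=+1.387e-01  f'(a)=-1.399e+00  a ← 46.480066 − (+1.387e-01/-1.399e+00) = 46.579244
iter 3: u=1.216926  f(a)=+4.848e-04  f'(a)=-1.389e+00  a ← 46.579244 − (+4.848e-04/-1.389e+00) = 46.579593
iter 4: u=1.216917  f(a)=+5.965e-09  f'(a)=-1.389e+00  a ← 46.579593 − (+5.965e-09/-1.389e+00) = 46.579593
iter 5: u=1.216917  f(a)=-2.842e-14  f'(a)=-1.389e+00  a ← 46.579593 − (-2.842e-14/-1.389e+00) = 46.579593
converged: |Δa| < 1e-12 after 5 iterations
sag = a·(cosh(S/(2a)) − 1) = 46.579593·(cosh(1.216917) − 1) = 38.961569
T_max/T_min = cosh(S/(2a)) = 1.836451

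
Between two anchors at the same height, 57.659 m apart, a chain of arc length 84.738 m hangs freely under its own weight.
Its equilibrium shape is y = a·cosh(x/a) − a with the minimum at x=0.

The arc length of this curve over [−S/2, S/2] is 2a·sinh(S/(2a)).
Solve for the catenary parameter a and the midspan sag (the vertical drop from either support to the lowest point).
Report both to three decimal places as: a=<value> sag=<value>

seed: a₀ = √(S³/(24(L−S))) = √(57.659³/(24·27.079)) = 17.174287
iter 1: u=1.678643  f(a)=+4.081e+00  f'(a)=-4.136e+00  a ← 17.174287 − (+4.081e+00/-4.136e+00) = 18.161038
iter 2: u=1.587437  f(a)=+3.782e-01  f'(a)=-3.402e+00  a ← 18.161038 − (+3.782e-01/-3.402e+00) = 18.272195
iter 3: u=1.577780  f(a)=+3.979e-03  f'(a)=-3.331e+00  a ← 18.272195 − (+3.979e-03/-3.331e+00) = 18.273390
iter 4: u=1.577677  f(a)=+4.508e-07  f'(a)=-3.330e+00  a ← 18.273390 − (+4.508e-07/-3.330e+00) = 18.273390
iter 5: u=1.577677  f(a)=+1.421e-14  f'(a)=-3.330e+00  a ← 18.273390 − (+1.421e-14/-3.330e+00) = 18.273390
converged: |Δa| < 1e-12 after 5 iterations
sag = a·(cosh(S/(2a)) − 1) = 18.273390·(cosh(1.577677) − 1) = 27.868229
T_max/T_min = cosh(S/(2a)) = 2.525072

a=18.273 sag=27.868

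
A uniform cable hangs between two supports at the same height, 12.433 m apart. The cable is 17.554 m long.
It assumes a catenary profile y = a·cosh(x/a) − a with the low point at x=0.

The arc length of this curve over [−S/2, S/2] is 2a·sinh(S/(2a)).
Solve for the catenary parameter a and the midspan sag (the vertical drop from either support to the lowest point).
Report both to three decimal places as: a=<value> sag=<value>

seed: a₀ = √(S³/(24(L−S))) = √(12.433³/(24·5.121)) = 3.954403
iter 1: u=1.572045  f(a)=+6.713e-01  f'(a)=-3.289e+00  a ← 3.954403 − (+6.713e-01/-3.289e+00) = 4.158499
iter 2: u=1.494891  f(a)=+5.547e-02  f'(a)=-2.766e+00  a ← 4.158499 − (+5.547e-02/-2.766e+00) = 4.178553
iter 3: u=1.487716  f(a)=+4.542e-04  f'(a)=-2.721e+00  a ← 4.178553 − (+4.542e-04/-2.721e+00) = 4.178720
iter 4: u=1.487656  f(a)=+3.100e-08  f'(a)=-2.721e+00  a ← 4.178720 − (+3.100e-08/-2.721e+00) = 4.178720
iter 5: u=1.487656  f(a)=-3.553e-15  f'(a)=-2.721e+00  a ← 4.178720 − (-3.553e-15/-2.721e+00) = 4.178720
converged: |Δa| < 1e-12 after 5 iterations
sag = a·(cosh(S/(2a)) − 1) = 4.178720·(cosh(1.487656) − 1) = 5.542259
T_max/T_min = cosh(S/(2a)) = 2.326305

a=4.179 sag=5.542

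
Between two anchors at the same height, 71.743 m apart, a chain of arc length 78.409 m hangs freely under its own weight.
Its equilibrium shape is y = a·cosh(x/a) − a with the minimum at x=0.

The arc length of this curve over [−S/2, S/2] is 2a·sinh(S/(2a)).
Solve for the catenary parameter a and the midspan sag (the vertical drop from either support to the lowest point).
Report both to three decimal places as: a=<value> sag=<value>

a=48.699 sag=13.820

seed: a₀ = √(S³/(24(L−S))) = √(71.743³/(24·6.666)) = 48.043100
iter 1: u=0.746652  f(a)=+1.883e-01  f'(a)=-2.933e-01  a ← 48.043100 − (+1.883e-01/-2.933e-01) = 48.685133
iter 2: u=0.736806  f(a)=+3.841e-03  f'(a)=-2.814e-01  a ← 48.685133 − (+3.841e-03/-2.814e-01) = 48.698781
iter 3: u=0.736600  f(a)=+1.672e-06  f'(a)=-2.812e-01  a ← 48.698781 − (+1.672e-06/-2.812e-01) = 48.698787
iter 4: u=0.736599  f(a)=+2.984e-13  f'(a)=-2.812e-01  a ← 48.698787 − (+2.984e-13/-2.812e-01) = 48.698787
converged: |Δa| < 1e-12 after 4 iterations
sag = a·(cosh(S/(2a)) − 1) = 48.698787·(cosh(0.736599) − 1) = 13.819728
T_max/T_min = cosh(S/(2a)) = 1.283780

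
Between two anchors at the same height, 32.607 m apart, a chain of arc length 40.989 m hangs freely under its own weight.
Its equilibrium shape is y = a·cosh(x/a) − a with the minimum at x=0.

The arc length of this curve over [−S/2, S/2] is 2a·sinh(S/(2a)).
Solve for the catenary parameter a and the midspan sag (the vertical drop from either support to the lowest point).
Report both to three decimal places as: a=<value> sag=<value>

seed: a₀ = √(S³/(24(L−S))) = √(32.607³/(24·8.382)) = 13.127645
iter 1: u=1.241921  f(a)=+6.707e-01  f'(a)=-1.485e+00  a ← 13.127645 − (+6.707e-01/-1.485e+00) = 13.579230
iter 2: u=1.200620  f(a)=+3.616e-02  f'(a)=-1.329e+00  a ← 13.579230 − (+3.616e-02/-1.329e+00) = 13.606440
iter 3: u=1.198219  f(a)=+1.184e-04  f'(a)=-1.320e+00  a ← 13.606440 − (+1.184e-04/-1.320e+00) = 13.606530
iter 4: u=1.198211  f(a)=+1.278e-09  f'(a)=-1.320e+00  a ← 13.606530 − (+1.278e-09/-1.320e+00) = 13.606530
iter 5: u=1.198211  f(a)=+7.105e-15  f'(a)=-1.320e+00  a ← 13.606530 − (+7.105e-15/-1.320e+00) = 13.606530
converged: |Δa| < 1e-12 after 5 iterations
sag = a·(cosh(S/(2a)) − 1) = 13.606530·(cosh(1.198211) − 1) = 10.993515
T_max/T_min = cosh(S/(2a)) = 1.807959

a=13.607 sag=10.994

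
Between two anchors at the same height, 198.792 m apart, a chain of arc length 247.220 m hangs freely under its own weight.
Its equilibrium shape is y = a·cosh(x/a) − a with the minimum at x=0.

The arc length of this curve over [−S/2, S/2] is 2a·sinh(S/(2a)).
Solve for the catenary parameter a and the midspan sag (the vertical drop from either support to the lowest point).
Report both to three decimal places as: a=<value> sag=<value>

seed: a₀ = √(S³/(24(L−S))) = √(198.792³/(24·48.428)) = 82.213752
iter 1: u=1.208995  f(a)=+3.665e+00  f'(a)=-1.360e+00  a ← 82.213752 − (+3.665e+00/-1.360e+00) = 84.909519
iter 2: u=1.170611  f(a)=+1.880e-01  f'(a)=-1.223e+00  a ← 84.909519 − (+1.880e-01/-1.223e+00) = 85.063184
iter 3: u=1.168496  f(a)=+5.537e-04  f'(a)=-1.216e+00  a ← 85.063184 − (+5.537e-04/-1.216e+00) = 85.063640
iter 4: u=1.168490  f(a)=+4.836e-09  f'(a)=-1.216e+00  a ← 85.063640 − (+4.836e-09/-1.216e+00) = 85.063640
iter 5: u=1.168490  f(a)=+0.000e+00  f'(a)=-1.216e+00  a ← 85.063640 − (+0.000e+00/-1.216e+00) = 85.063640
converged: |Δa| < 1e-12 after 5 iterations
sag = a·(cosh(S/(2a)) − 1) = 85.063640·(cosh(1.168490) − 1) = 64.987201
T_max/T_min = cosh(S/(2a)) = 1.763983

a=85.064 sag=64.987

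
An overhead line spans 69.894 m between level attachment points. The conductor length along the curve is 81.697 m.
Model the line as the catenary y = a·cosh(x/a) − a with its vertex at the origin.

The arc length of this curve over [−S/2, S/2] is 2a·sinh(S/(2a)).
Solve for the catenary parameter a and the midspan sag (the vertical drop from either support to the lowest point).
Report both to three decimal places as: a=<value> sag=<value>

a=35.565 sag=18.596

seed: a₀ = √(S³/(24(L−S))) = √(69.894³/(24·11.803)) = 34.718265
iter 1: u=1.006588  f(a)=+6.126e-01  f'(a)=-7.514e-01  a ← 34.718265 − (+6.126e-01/-7.514e-01) = 35.533560
iter 2: u=0.983493  f(a)=+2.224e-02  f'(a)=-6.977e-01  a ← 35.533560 − (+2.224e-02/-6.977e-01) = 35.565440
iter 3: u=0.982611  f(a)=+3.177e-05  f'(a)=-6.957e-01  a ← 35.565440 − (+3.177e-05/-6.957e-01) = 35.565486
iter 4: u=0.982610  f(a)=+6.504e-11  f'(a)=-6.957e-01  a ← 35.565486 − (+6.504e-11/-6.957e-01) = 35.565486
iter 5: u=0.982610  f(a)=-1.421e-14  f'(a)=-6.957e-01  a ← 35.565486 − (-1.421e-14/-6.957e-01) = 35.565486
converged: |Δa| < 1e-12 after 5 iterations
sag = a·(cosh(S/(2a)) − 1) = 35.565486·(cosh(0.982610) − 1) = 18.596343
T_max/T_min = cosh(S/(2a)) = 1.522876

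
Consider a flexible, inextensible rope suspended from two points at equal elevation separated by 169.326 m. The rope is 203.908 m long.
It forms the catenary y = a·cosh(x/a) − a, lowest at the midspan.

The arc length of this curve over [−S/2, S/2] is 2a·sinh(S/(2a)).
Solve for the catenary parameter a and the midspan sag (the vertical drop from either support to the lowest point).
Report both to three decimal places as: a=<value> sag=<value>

a=78.722 sag=50.087

seed: a₀ = √(S³/(24(L−S))) = √(169.326³/(24·34.582)) = 76.481219
iter 1: u=1.106978  f(a)=+2.182e+00  f'(a)=-1.020e+00  a ← 76.481219 − (+2.182e+00/-1.020e+00) = 78.619943
iter 2: u=1.076864  f(a)=+9.486e-02  f'(a)=-9.331e-01  a ← 78.619943 − (+9.486e-02/-9.331e-01) = 78.721603
iter 3: u=1.075474  f(a)=+1.974e-04  f'(a)=-9.293e-01  a ← 78.721603 − (+1.974e-04/-9.293e-01) = 78.721816
iter 4: u=1.075471  f(a)=+8.586e-10  f'(a)=-9.293e-01  a ← 78.721816 − (+8.586e-10/-9.293e-01) = 78.721816
iter 5: u=1.075471  f(a)=+0.000e+00  f'(a)=-9.293e-01  a ← 78.721816 − (+0.000e+00/-9.293e-01) = 78.721816
converged: |Δa| < 1e-12 after 5 iterations
sag = a·(cosh(S/(2a)) − 1) = 78.721816·(cosh(1.075471) − 1) = 50.087122
T_max/T_min = cosh(S/(2a)) = 1.636255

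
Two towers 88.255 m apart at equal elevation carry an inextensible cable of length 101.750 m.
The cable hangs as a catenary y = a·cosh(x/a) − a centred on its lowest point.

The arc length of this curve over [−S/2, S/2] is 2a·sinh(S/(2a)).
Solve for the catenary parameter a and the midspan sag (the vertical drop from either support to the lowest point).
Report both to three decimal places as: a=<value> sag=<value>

a=47.091 sag=22.233

seed: a₀ = √(S³/(24(L−S))) = √(88.255³/(24·13.495)) = 46.069862
iter 1: u=0.957839  f(a)=+6.327e-01  f'(a)=-6.414e-01  a ← 46.069862 − (+6.327e-01/-6.414e-01) = 47.056391
iter 2: u=0.937758  f(a)=+2.090e-02  f'(a)=-5.997e-01  a ← 47.056391 − (+2.090e-02/-5.997e-01) = 47.091236
iter 3: u=0.937064  f(a)=+2.451e-05  f'(a)=-5.983e-01  a ← 47.091236 − (+2.451e-05/-5.983e-01) = 47.091277
iter 4: u=0.937063  f(a)=+3.382e-11  f'(a)=-5.983e-01  a ← 47.091277 − (+3.382e-11/-5.983e-01) = 47.091277
iter 5: u=0.937063  f(a)=+0.000e+00  f'(a)=-5.983e-01  a ← 47.091277 − (+0.000e+00/-5.983e-01) = 47.091277
converged: |Δa| < 1e-12 after 5 iterations
sag = a·(cosh(S/(2a)) − 1) = 47.091277·(cosh(0.937063) − 1) = 22.232990
T_max/T_min = cosh(S/(2a)) = 1.472125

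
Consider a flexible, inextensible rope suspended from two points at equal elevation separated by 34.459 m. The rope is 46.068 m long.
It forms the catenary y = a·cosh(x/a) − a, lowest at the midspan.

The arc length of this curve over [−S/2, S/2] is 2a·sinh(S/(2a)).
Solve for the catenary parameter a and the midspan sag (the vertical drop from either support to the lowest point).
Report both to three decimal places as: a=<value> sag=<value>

seed: a₀ = √(S³/(24(L−S))) = √(34.459³/(24·11.609)) = 12.118559
iter 1: u=1.421745  f(a)=+1.231e+00  f'(a)=-2.332e+00  a ← 12.118559 − (+1.231e+00/-2.332e+00) = 12.646548
iter 2: u=1.362388  f(a)=+8.505e-02  f'(a)=-2.020e+00  a ← 12.646548 − (+8.505e-02/-2.020e+00) = 12.688647
iter 3: u=1.357867  f(a)=+4.723e-04  f'(a)=-1.998e+00  a ← 12.688647 − (+4.723e-04/-1.998e+00) = 12.688884
iter 4: u=1.357842  f(a)=+1.474e-08  f'(a)=-1.998e+00  a ← 12.688884 − (+1.474e-08/-1.998e+00) = 12.688884
iter 5: u=1.357842  f(a)=+7.105e-15  f'(a)=-1.998e+00  a ← 12.688884 − (+7.105e-15/-1.998e+00) = 12.688884
converged: |Δa| < 1e-12 after 5 iterations
sag = a·(cosh(S/(2a)) − 1) = 12.688884·(cosh(1.357842) − 1) = 13.608891
T_max/T_min = cosh(S/(2a)) = 2.072505

a=12.689 sag=13.609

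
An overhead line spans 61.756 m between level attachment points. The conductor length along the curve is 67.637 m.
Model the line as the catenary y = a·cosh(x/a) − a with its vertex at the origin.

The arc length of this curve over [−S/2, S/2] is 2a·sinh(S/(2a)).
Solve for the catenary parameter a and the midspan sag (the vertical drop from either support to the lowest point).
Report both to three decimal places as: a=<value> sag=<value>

a=41.421 sag=12.052

seed: a₀ = √(S³/(24(L−S))) = √(61.756³/(24·5.881)) = 40.849574
iter 1: u=0.755895  f(a)=+1.703e-01  f'(a)=-3.047e-01  a ← 40.849574 − (+1.703e-01/-3.047e-01) = 41.408494
iter 2: u=0.745692  f(a)=+3.559e-03  f'(a)=-2.921e-01  a ← 41.408494 − (+3.559e-03/-2.921e-01) = 41.420677
iter 3: u=0.745473  f(a)=+1.627e-06  f'(a)=-2.918e-01  a ← 41.420677 − (+1.627e-06/-2.918e-01) = 41.420682
iter 4: u=0.745473  f(a)=+3.268e-13  f'(a)=-2.918e-01  a ← 41.420682 − (+3.268e-13/-2.918e-01) = 41.420682
converged: |Δa| < 1e-12 after 4 iterations
sag = a·(cosh(S/(2a)) − 1) = 41.420682·(cosh(0.745473) − 1) = 12.052338
T_max/T_min = cosh(S/(2a)) = 1.290974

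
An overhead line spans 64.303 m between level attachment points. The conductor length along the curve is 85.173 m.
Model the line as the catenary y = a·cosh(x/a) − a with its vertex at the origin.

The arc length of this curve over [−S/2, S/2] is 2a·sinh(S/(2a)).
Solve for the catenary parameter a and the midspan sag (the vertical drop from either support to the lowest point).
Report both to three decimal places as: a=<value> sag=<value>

a=24.087 sag=24.839

seed: a₀ = √(S³/(24(L−S))) = √(64.303³/(24·20.870)) = 23.039869
iter 1: u=1.395472  f(a)=+2.129e+00  f'(a)=-2.190e+00  a ← 23.039869 − (+2.129e+00/-2.190e+00) = 24.012010
iter 2: u=1.338976  f(a)=+1.422e-01  f'(a)=-1.906e+00  a ← 24.012010 − (+1.422e-01/-1.906e+00) = 24.086579
iter 3: u=1.334830  f(a)=+7.341e-04  f'(a)=-1.887e+00  a ← 24.086579 − (+7.341e-04/-1.887e+00) = 24.086968
iter 4: u=1.334809  f(a)=+1.980e-08  f'(a)=-1.887e+00  a ← 24.086968 − (+1.980e-08/-1.887e+00) = 24.086968
iter 5: u=1.334809  f(a)=+1.421e-14  f'(a)=-1.887e+00  a ← 24.086968 − (+1.421e-14/-1.887e+00) = 24.086968
converged: |Δa| < 1e-12 after 5 iterations
sag = a·(cosh(S/(2a)) − 1) = 24.086968·(cosh(1.334809) − 1) = 24.839426
T_max/T_min = cosh(S/(2a)) = 2.031239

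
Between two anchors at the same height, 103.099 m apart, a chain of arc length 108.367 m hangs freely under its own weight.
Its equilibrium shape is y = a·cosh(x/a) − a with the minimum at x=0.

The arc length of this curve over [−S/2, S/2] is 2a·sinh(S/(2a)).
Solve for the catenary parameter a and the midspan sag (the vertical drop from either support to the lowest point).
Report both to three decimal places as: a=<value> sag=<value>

a=93.806 sag=14.524

seed: a₀ = √(S³/(24(L−S))) = √(103.099³/(24·5.268)) = 93.100749
iter 1: u=0.553696  f(a)=+8.134e-02  f'(a)=-1.167e-01  a ← 93.100749 − (+8.134e-02/-1.167e-01) = 93.797939
iter 2: u=0.549580  f(a)=+9.228e-04  f'(a)=-1.140e-01  a ← 93.797939 − (+9.228e-04/-1.140e-01) = 93.806031
iter 3: u=0.549533  f(a)=+1.218e-07  f'(a)=-1.140e-01  a ← 93.806031 − (+1.218e-07/-1.140e-01) = 93.806032
iter 4: u=0.549533  f(a)=+0.000e+00  f'(a)=-1.140e-01  a ← 93.806032 − (+0.000e+00/-1.140e-01) = 93.806032
converged: |Δa| < 1e-12 after 4 iterations
sag = a·(cosh(S/(2a)) − 1) = 93.806032·(cosh(0.549533) − 1) = 14.524127
T_max/T_min = cosh(S/(2a)) = 1.154831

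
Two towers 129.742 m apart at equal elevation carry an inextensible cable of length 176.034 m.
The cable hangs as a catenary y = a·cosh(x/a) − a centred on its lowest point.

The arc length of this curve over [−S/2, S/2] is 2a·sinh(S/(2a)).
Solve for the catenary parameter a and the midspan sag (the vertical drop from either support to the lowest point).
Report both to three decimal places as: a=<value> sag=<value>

seed: a₀ = √(S³/(24(L−S))) = √(129.742³/(24·46.292)) = 44.336590
iter 1: u=1.463148  f(a)=+5.215e+00  f'(a)=-2.571e+00  a ← 44.336590 − (+5.215e+00/-2.571e+00) = 46.365254
iter 2: u=1.399130  f(a)=+3.793e-01  f'(a)=-2.209e+00  a ← 46.365254 − (+3.793e-01/-2.209e+00) = 46.536944
iter 3: u=1.393968  f(a)=+2.354e-03  f'(a)=-2.182e+00  a ← 46.536944 − (+2.354e-03/-2.182e+00) = 46.538023
iter 4: u=1.393935  f(a)=+9.195e-08  f'(a)=-2.182e+00  a ← 46.538023 − (+9.195e-08/-2.182e+00) = 46.538023
iter 5: u=1.393935  f(a)=+8.527e-14  f'(a)=-2.182e+00  a ← 46.538023 − (+8.527e-14/-2.182e+00) = 46.538023
converged: |Δa| < 1e-12 after 5 iterations
sag = a·(cosh(S/(2a)) − 1) = 46.538023·(cosh(1.393935) − 1) = 53.024921
T_max/T_min = cosh(S/(2a)) = 2.139389

a=46.538 sag=53.025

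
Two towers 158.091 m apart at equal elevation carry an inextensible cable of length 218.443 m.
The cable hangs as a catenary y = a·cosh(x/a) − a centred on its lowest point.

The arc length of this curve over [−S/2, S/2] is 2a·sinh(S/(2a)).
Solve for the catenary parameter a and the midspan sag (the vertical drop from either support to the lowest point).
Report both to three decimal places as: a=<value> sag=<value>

a=54.990 sag=67.293

seed: a₀ = √(S³/(24(L−S))) = √(158.091³/(24·60.352)) = 52.228706
iter 1: u=1.513449  f(a)=+7.301e+00  f'(a)=-2.886e+00  a ← 52.228706 − (+7.301e+00/-2.886e+00) = 54.758878
iter 2: u=1.443519  f(a)=+5.641e-01  f'(a)=-2.455e+00  a ← 54.758878 − (+5.641e-01/-2.455e+00) = 54.988601
iter 3: u=1.437489  f(a)=+3.990e-03  f'(a)=-2.421e+00  a ← 54.988601 − (+3.990e-03/-2.421e+00) = 54.990249
iter 4: u=1.437446  f(a)=+2.028e-07  f'(a)=-2.421e+00  a ← 54.990249 − (+2.028e-07/-2.421e+00) = 54.990249
iter 5: u=1.437446  f(a)=+0.000e+00  f'(a)=-2.421e+00  a ← 54.990249 − (+0.000e+00/-2.421e+00) = 54.990249
converged: |Δa| < 1e-12 after 5 iterations
sag = a·(cosh(S/(2a)) − 1) = 54.990249·(cosh(1.437446) − 1) = 67.293289
T_max/T_min = cosh(S/(2a)) = 2.223731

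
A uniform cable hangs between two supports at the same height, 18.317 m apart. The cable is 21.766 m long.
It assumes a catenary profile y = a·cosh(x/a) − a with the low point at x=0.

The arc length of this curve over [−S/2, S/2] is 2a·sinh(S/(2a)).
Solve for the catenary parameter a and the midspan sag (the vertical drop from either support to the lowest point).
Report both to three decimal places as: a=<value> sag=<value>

a=8.850 sag=5.177

seed: a₀ = √(S³/(24(L−S))) = √(18.317³/(24·3.449)) = 8.616468
iter 1: u=1.062906  f(a)=+2.002e-01  f'(a)=-8.947e-01  a ← 8.616468 − (+2.002e-01/-8.947e-01) = 8.840170
iter 2: u=1.036010  f(a)=+8.060e-03  f'(a)=-8.240e-01  a ← 8.840170 − (+8.060e-03/-8.240e-01) = 8.849951
iter 3: u=1.034864  f(a)=+1.428e-05  f'(a)=-8.211e-01  a ← 8.849951 − (+1.428e-05/-8.211e-01) = 8.849968
iter 4: u=1.034862  f(a)=+4.503e-11  f'(a)=-8.211e-01  a ← 8.849968 − (+4.503e-11/-8.211e-01) = 8.849968
iter 5: u=1.034862  f(a)=-7.105e-15  f'(a)=-8.211e-01  a ← 8.849968 − (-7.105e-15/-8.211e-01) = 8.849968
converged: |Δa| < 1e-12 after 5 iterations
sag = a·(cosh(S/(2a)) − 1) = 8.849968·(cosh(1.034862) − 1) = 5.177206
T_max/T_min = cosh(S/(2a)) = 1.584997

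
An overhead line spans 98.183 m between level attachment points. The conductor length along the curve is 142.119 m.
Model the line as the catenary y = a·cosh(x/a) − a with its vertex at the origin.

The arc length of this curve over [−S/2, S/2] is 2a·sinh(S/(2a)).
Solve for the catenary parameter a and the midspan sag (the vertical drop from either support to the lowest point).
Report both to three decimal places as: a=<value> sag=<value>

seed: a₀ = √(S³/(24(L−S))) = √(98.183³/(24·43.936)) = 29.959776
iter 1: u=1.638580  f(a)=+6.290e+00  f'(a)=-3.800e+00  a ← 29.959776 − (+6.290e+00/-3.800e+00) = 31.615029
iter 2: u=1.552790  f(a)=+5.589e-01  f'(a)=-3.152e+00  a ← 31.615029 − (+5.589e-01/-3.152e+00) = 31.792340
iter 3: u=1.544130  f(a)=+5.363e-03  f'(a)=-3.092e+00  a ← 31.792340 − (+5.363e-03/-3.092e+00) = 31.794074
iter 4: u=1.544046  f(a)=+5.044e-07  f'(a)=-3.091e+00  a ← 31.794074 − (+5.044e-07/-3.091e+00) = 31.794075
iter 5: u=1.544046  f(a)=+2.842e-14  f'(a)=-3.091e+00  a ← 31.794075 − (+2.842e-14/-3.091e+00) = 31.794075
converged: |Δa| < 1e-12 after 5 iterations
sag = a·(cosh(S/(2a)) − 1) = 31.794075·(cosh(1.544046) − 1) = 46.053955
T_max/T_min = cosh(S/(2a)) = 2.448507

a=31.794 sag=46.054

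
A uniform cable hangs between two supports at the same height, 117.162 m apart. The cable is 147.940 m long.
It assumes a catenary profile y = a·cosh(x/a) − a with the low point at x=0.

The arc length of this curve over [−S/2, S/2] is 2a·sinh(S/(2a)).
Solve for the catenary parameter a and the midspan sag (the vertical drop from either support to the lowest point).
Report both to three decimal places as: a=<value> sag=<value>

a=48.399 sag=39.998

seed: a₀ = √(S³/(24(L−S))) = √(117.162³/(24·30.778)) = 46.661033
iter 1: u=1.255459  f(a)=+2.519e+00  f'(a)=-1.539e+00  a ← 46.661033 − (+2.519e+00/-1.539e+00) = 48.297354
iter 2: u=1.212924  f(a)=+1.386e-01  f'(a)=-1.374e+00  a ← 48.297354 − (+1.386e-01/-1.374e+00) = 48.398185
iter 3: u=1.210397  f(a)=+4.733e-04  f'(a)=-1.365e+00  a ← 48.398185 − (+4.733e-04/-1.365e+00) = 48.398532
iter 4: u=1.210388  f(a)=+5.565e-09  f'(a)=-1.365e+00  a ← 48.398532 − (+5.565e-09/-1.365e+00) = 48.398532
iter 5: u=1.210388  f(a)=-2.842e-14  f'(a)=-1.365e+00  a ← 48.398532 − (-2.842e-14/-1.365e+00) = 48.398532
converged: |Δa| < 1e-12 after 5 iterations
sag = a·(cosh(S/(2a)) − 1) = 48.398532·(cosh(1.210388) − 1) = 39.998181
T_max/T_min = cosh(S/(2a)) = 1.826434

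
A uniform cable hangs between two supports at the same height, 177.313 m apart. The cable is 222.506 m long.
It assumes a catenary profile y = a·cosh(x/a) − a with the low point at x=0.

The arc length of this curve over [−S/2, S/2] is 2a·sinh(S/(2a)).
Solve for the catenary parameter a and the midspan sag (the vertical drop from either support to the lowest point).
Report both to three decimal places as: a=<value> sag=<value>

a=74.286 sag=59.489

seed: a₀ = √(S³/(24(L−S))) = √(177.313³/(24·45.193)) = 71.691829
iter 1: u=1.236633  f(a)=+3.584e+00  f'(a)=-1.464e+00  a ← 71.691829 − (+3.584e+00/-1.464e+00) = 74.139346
iter 2: u=1.195809  f(a)=+1.917e-01  f'(a)=-1.312e+00  a ← 74.139346 − (+1.917e-01/-1.312e+00) = 74.285527
iter 3: u=1.193456  f(a)=+6.172e-04  f'(a)=-1.303e+00  a ← 74.285527 − (+6.172e-04/-1.303e+00) = 74.286001
iter 4: u=1.193448  f(a)=+6.442e-09  f'(a)=-1.303e+00  a ← 74.286001 − (+6.442e-09/-1.303e+00) = 74.286001
iter 5: u=1.193448  f(a)=-2.842e-14  f'(a)=-1.303e+00  a ← 74.286001 − (-2.842e-14/-1.303e+00) = 74.286001
converged: |Δa| < 1e-12 after 5 iterations
sag = a·(cosh(S/(2a)) − 1) = 74.286001·(cosh(1.193448) − 1) = 59.488585
T_max/T_min = cosh(S/(2a)) = 1.800805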